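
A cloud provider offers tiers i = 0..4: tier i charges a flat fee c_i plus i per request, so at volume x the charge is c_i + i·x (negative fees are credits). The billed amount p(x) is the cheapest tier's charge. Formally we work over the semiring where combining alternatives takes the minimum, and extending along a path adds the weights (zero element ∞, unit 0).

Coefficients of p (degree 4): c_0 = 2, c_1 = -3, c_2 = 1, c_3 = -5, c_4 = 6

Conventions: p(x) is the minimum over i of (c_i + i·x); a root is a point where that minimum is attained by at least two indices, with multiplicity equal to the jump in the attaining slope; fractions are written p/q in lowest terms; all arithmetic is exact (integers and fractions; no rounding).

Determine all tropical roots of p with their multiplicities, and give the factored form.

hull edge (i=0, c=2) to (i=1, c=-3): slope -5, span 1
hull edge (i=1, c=-3) to (i=3, c=-5): slope -1, span 2
hull edge (i=3, c=-5) to (i=4, c=6): slope 11, span 1
Factored form: p(x) = 6 ⊗ (x ⊕ (-11)) ⊗ (x ⊕ 1) ⊗ (x ⊕ 1) ⊗ (x ⊕ 5)
Answer: roots = -11 (mult 1), 1 (mult 2), 5 (mult 1)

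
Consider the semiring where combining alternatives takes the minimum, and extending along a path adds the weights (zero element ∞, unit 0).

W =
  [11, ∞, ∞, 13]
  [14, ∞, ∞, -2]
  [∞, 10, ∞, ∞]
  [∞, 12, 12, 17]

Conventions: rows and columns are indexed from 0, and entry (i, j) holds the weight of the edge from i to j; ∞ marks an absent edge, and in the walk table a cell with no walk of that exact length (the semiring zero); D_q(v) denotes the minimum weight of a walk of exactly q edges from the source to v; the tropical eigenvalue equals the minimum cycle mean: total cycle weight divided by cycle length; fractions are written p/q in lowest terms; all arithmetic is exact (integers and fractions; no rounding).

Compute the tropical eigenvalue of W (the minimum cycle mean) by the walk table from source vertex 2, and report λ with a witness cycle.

q=0: [∞, ∞, 0, ∞]
q=1: [∞, 10, ∞, ∞]
q=2: [24, ∞, ∞, 8]
q=3: [35, 20, 20, 25]
q=4: [34, 30, 37, 18]
Optimal cycle mean attained by: cycle 1->3->1, total (-2) + 12, length 2.
Answer: λ = 5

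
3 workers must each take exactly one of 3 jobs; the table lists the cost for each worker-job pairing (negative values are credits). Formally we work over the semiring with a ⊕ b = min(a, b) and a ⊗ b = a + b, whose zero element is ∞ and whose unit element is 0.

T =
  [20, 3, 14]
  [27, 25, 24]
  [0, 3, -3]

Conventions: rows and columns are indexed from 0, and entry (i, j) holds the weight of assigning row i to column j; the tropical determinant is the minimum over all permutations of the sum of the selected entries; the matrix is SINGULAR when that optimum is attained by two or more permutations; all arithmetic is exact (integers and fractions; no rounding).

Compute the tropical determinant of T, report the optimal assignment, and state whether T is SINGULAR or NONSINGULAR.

σ = (0, 1, 2): 20 + 25 + (-3) = 42
σ = (0, 2, 1): 20 + 24 + 3 = 47
σ = (1, 0, 2): 3 + 27 + (-3) = 27
σ = (1, 2, 0): 3 + 24 + 0 = 27
σ = (2, 0, 1): 14 + 27 + 3 = 44
σ = (2, 1, 0): 14 + 25 + 0 = 39
Optimal value attained by: σ = (1, 0, 2).
Answer: det⊕(T) = 27; verdict: SINGULAR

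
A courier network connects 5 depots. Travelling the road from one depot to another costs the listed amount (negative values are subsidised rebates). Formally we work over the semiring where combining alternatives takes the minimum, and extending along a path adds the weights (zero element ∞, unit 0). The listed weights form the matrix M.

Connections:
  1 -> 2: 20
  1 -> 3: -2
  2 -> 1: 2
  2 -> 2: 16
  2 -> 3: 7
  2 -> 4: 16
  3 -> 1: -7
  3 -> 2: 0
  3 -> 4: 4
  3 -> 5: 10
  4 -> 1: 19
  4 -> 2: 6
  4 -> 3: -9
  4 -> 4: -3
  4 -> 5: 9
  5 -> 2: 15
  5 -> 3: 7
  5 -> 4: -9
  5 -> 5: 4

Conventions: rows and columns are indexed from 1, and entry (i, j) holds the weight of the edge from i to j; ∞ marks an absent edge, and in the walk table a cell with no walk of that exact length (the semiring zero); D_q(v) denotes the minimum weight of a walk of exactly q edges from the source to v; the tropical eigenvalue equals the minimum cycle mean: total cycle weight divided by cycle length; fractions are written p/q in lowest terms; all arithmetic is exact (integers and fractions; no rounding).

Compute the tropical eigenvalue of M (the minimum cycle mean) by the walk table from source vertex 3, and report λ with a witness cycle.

q=0: [∞, ∞, 0, ∞, ∞]
q=1: [-7, 0, ∞, 4, 10]
q=2: [2, 10, -9, 1, 13]
q=3: [-16, -9, -8, -5, 1]
q=4: [-15, -8, -18, -8, 2]
q=5: [-25, -18, -17, -14, -8]
Optimal cycle mean attained by: cycle 1->3->1, total (-2) + (-7), length 2.
Answer: λ = -9/2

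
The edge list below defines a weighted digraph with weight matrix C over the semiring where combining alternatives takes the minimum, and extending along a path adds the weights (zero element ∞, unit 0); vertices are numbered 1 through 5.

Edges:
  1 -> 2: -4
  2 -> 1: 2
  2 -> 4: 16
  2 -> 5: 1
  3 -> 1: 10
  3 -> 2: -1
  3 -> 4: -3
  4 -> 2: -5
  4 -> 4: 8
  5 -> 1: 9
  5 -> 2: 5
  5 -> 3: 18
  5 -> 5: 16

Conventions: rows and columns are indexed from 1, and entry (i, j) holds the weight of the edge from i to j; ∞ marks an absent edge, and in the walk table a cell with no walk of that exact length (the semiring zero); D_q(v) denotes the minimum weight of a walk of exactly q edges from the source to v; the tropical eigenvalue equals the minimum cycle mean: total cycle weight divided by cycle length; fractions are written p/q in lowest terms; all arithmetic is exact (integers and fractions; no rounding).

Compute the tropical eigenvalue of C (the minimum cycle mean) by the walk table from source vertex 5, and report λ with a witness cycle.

q=0: [∞, ∞, ∞, ∞, 0]
q=1: [9, 5, 18, ∞, 16]
q=2: [7, 5, 34, 15, 6]
q=3: [7, 3, 24, 21, 6]
q=4: [5, 3, 24, 19, 4]
q=5: [5, 1, 22, 19, 4]
Optimal cycle mean attained by: cycle 1->2->1, total (-4) + 2, length 2.
Answer: λ = -1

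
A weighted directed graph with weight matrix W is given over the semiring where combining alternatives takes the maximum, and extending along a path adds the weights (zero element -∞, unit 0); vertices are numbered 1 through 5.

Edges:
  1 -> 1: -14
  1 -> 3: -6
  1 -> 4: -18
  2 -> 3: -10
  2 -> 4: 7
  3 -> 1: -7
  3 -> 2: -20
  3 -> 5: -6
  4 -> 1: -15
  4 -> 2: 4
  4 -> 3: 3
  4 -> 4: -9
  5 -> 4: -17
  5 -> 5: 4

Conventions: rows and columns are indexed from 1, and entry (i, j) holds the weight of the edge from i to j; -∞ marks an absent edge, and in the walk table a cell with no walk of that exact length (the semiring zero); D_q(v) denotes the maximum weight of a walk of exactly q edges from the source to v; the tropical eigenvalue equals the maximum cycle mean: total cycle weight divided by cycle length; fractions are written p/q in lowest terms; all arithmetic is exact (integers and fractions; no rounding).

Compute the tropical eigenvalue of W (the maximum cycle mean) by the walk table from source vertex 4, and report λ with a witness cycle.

q=0: [-∞, -∞, -∞, 0, -∞]
q=1: [-15, 4, 3, -9, -∞]
q=2: [-4, -5, -6, 11, -3]
q=3: [-4, 15, 14, 2, 1]
q=4: [7, 6, 5, 22, 8]
q=5: [7, 26, 25, 13, 12]
Optimal cycle mean attained by: cycle 2->4->2, total 7 + 4, length 2.
Answer: λ = 11/2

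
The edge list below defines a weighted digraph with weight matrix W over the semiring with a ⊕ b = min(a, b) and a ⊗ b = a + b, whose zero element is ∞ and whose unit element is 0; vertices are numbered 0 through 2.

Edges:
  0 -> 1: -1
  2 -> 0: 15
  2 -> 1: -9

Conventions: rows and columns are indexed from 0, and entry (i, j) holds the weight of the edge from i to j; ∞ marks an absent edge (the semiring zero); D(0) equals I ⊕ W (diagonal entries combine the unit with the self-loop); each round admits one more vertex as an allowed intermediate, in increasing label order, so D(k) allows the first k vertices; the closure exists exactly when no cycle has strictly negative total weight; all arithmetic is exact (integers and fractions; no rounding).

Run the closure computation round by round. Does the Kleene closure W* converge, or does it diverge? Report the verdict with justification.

D(0):
  [0, -1, ∞]
  [∞, 0, ∞]
  [15, -9, 0]
D(1):
  [0, -1, ∞]
  [∞, 0, ∞]
  [15, -9, 0]
D(2):
  [0, -1, ∞]
  [∞, 0, ∞]
  [15, -9, 0]
D(3):
  [0, -1, ∞]
  [∞, 0, ∞]
  [15, -9, 0]
Key observation: every diagonal entry stays at the unit through all rounds, so no improving cycle exists.
Answer: CONVERGES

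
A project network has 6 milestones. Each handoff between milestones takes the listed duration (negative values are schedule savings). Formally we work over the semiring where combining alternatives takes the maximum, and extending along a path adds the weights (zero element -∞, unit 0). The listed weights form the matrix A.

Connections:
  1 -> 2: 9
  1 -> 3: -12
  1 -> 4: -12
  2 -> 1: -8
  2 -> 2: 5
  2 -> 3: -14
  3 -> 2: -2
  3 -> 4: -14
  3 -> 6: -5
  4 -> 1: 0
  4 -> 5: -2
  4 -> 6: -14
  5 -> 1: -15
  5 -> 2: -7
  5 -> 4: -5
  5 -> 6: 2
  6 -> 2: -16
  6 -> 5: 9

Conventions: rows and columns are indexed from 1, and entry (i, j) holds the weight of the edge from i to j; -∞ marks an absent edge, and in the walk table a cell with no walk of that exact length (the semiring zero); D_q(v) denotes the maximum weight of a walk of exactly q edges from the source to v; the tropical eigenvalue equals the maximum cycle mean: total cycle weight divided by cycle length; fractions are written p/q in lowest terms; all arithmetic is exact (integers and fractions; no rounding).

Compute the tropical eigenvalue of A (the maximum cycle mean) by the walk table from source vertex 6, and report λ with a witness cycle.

q=0: [-∞, -∞, -∞, -∞, -∞, 0]
q=1: [-∞, -16, -∞, -∞, 9, -∞]
q=2: [-6, 2, -30, 4, -∞, 11]
q=3: [4, 7, -12, -18, 20, -10]
q=4: [5, 13, -7, 15, -1, 22]
q=5: [15, 18, -1, -6, 31, 1]
q=6: [16, 24, 4, 26, 10, 33]
Optimal cycle mean attained by: cycle 5->6->5, total 2 + 9, length 2.
Answer: λ = 11/2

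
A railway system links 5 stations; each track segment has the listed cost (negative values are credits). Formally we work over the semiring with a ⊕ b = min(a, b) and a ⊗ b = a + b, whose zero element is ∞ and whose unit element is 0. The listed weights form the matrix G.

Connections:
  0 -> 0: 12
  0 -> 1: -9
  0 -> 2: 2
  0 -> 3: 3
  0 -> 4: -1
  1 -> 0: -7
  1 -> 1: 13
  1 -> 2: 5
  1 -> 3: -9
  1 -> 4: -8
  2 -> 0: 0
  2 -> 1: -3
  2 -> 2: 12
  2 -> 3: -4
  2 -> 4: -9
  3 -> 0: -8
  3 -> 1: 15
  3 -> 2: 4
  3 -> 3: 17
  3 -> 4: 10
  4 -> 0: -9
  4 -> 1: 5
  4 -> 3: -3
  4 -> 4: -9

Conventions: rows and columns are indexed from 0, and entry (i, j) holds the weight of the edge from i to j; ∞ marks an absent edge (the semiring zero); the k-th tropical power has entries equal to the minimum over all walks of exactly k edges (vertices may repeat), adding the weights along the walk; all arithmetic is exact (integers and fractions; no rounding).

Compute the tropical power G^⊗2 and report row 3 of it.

G^⊗2:
  [-16, -1, -4, -18, -17]
  [-17, -16, -5, -11, -17]
  [-18, -9, 0, -12, -18]
  [1, -17, -6, -5, -9]
  [-18, -18, -7, -12, -18]
Answer: row 3 of G^⊗2 = [1, -17, -6, -5, -9]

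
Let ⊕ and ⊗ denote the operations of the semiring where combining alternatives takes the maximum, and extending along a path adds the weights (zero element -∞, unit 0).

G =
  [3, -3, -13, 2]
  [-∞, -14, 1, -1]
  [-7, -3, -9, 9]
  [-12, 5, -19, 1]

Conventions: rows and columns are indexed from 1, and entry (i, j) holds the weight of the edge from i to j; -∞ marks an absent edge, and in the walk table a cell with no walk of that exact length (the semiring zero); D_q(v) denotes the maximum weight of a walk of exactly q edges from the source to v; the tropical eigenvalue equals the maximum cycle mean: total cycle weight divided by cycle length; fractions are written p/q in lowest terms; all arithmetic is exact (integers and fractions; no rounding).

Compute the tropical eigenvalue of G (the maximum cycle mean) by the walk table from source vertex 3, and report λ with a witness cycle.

q=0: [-∞, -∞, 0, -∞]
q=1: [-7, -3, -9, 9]
q=2: [-3, 14, -2, 10]
q=3: [0, 15, 15, 13]
q=4: [8, 18, 16, 24]
Optimal cycle mean attained by: cycle 2->3->4->2, total 1 + 9 + 5, length 3.
Answer: λ = 5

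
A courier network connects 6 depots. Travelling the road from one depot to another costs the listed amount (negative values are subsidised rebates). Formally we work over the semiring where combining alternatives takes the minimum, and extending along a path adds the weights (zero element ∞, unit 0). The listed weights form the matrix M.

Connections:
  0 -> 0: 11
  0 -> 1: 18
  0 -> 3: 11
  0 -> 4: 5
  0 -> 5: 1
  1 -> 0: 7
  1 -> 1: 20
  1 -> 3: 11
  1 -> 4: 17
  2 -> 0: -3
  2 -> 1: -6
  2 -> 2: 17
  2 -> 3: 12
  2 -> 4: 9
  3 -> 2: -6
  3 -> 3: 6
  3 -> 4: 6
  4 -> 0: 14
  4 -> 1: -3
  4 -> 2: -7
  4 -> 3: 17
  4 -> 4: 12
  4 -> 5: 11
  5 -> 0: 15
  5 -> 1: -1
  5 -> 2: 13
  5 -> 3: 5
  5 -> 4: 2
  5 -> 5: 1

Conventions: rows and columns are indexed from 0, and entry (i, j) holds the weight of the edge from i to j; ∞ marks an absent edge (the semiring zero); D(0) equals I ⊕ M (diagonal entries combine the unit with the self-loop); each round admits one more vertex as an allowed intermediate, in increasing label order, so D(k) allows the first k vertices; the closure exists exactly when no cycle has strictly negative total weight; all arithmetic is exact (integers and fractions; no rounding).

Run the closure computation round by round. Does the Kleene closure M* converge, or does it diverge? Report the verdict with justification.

D(0):
  [0, 18, ∞, 11, 5, 1]
  [7, 0, ∞, 11, 17, ∞]
  [-3, -6, 0, 12, 9, ∞]
  [∞, ∞, -6, 0, 6, ∞]
  [14, -3, -7, 17, 0, 11]
  [15, -1, 13, 5, 2, 0]
D(1):
  [0, 18, ∞, 11, 5, 1]
  [7, 0, ∞, 11, 12, 8]
  [-3, -6, 0, 8, 2, -2]
  [∞, ∞, -6, 0, 6, ∞]
  [14, -3, -7, 17, 0, 11]
  [15, -1, 13, 5, 2, 0]
D(2):
  [0, 18, ∞, 11, 5, 1]
  [7, 0, ∞, 11, 12, 8]
  [-3, -6, 0, 5, 2, -2]
  [∞, ∞, -6, 0, 6, ∞]
  [4, -3, -7, 8, 0, 5]
  [6, -1, 13, 5, 2, 0]
Detection: at round 3, diagonal entry (3, 3) turns strictly negative.
Key observation: the cycle 3->2->1->3 has total weight (-6) + (-6) + 11, which is strictly negative.
Answer: DIVERGES — negative cycle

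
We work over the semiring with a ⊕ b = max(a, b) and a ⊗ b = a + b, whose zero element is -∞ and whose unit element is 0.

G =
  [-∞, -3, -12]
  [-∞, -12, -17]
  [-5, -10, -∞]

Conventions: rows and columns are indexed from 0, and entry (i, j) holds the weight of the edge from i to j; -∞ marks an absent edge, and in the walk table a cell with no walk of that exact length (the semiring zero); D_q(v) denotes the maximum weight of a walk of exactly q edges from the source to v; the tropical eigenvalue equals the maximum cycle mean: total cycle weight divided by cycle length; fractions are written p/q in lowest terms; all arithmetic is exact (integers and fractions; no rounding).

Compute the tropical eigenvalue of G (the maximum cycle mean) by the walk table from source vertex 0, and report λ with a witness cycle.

q=0: [0, -∞, -∞]
q=1: [-∞, -3, -12]
q=2: [-17, -15, -20]
q=3: [-25, -20, -29]
Optimal cycle mean attained by: cycle 0->1->2->0, total (-3) + (-17) + (-5), length 3.
Answer: λ = -25/3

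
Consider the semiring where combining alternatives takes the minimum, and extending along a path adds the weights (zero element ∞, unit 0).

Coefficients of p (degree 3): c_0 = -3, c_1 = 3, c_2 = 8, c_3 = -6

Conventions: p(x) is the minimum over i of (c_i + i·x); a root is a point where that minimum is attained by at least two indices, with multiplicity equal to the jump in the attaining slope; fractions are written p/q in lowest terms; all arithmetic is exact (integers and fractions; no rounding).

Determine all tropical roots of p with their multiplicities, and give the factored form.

hull edge (i=0, c=-3) to (i=3, c=-6): slope -1, span 3
Factored form: p(x) = -6 ⊗ (x ⊕ 1) ⊗ (x ⊕ 1) ⊗ (x ⊕ 1)
Answer: roots = 1 (mult 3)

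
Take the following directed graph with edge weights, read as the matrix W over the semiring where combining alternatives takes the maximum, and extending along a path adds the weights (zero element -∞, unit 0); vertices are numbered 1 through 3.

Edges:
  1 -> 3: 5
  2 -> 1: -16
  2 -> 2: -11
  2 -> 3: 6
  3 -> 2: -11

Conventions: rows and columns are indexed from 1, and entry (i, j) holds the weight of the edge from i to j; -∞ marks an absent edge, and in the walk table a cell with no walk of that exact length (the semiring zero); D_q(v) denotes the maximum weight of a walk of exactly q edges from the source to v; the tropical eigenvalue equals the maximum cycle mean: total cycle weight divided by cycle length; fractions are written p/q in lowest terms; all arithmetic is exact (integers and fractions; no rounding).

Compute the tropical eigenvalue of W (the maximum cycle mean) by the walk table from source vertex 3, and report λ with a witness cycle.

q=0: [-∞, -∞, 0]
q=1: [-∞, -11, -∞]
q=2: [-27, -22, -5]
q=3: [-38, -16, -16]
Optimal cycle mean attained by: cycle 2->3->2, total 6 + (-11), length 2.
Answer: λ = -5/2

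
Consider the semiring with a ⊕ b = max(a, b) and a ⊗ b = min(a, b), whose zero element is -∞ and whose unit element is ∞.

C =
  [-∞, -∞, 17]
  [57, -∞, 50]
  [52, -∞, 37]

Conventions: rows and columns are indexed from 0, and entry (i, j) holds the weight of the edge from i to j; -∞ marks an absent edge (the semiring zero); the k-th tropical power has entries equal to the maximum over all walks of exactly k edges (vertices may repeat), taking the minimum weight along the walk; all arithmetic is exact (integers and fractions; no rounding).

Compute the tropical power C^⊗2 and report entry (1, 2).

C^⊗2:
  [17, -∞, 17]
  [50, -∞, 37]
  [37, -∞, 37]
Key observation: the optimum is the walk 1->2->2, with weight 50 min 37 = 37.
Optimal value attained by: walk 1->2->2.
Answer: (C^⊗2)[1][2] = 37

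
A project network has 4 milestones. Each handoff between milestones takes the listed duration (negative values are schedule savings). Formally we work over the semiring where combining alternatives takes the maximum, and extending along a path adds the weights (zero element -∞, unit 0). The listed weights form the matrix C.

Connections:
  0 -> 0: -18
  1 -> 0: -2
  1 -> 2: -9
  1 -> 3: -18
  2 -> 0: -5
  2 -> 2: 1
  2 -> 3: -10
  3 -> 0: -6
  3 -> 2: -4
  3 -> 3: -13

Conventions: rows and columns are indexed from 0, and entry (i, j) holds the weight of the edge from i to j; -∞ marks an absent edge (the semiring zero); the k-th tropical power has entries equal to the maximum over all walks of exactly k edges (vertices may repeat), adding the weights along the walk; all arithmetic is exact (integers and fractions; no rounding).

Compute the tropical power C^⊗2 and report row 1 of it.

C^⊗2:
  [-36, -∞, -∞, -∞]
  [-14, -∞, -8, -19]
  [-4, -∞, 2, -9]
  [-9, -∞, -3, -14]
Answer: row 1 of C^⊗2 = [-14, -∞, -8, -19]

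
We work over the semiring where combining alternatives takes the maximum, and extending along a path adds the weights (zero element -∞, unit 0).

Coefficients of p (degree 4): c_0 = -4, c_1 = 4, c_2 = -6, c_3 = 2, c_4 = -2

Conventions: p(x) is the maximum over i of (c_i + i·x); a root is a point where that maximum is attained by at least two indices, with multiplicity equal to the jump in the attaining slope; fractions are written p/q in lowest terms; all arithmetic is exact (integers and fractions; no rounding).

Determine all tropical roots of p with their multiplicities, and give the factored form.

hull edge (i=0, c=-4) to (i=1, c=4): slope 8, span 1
hull edge (i=1, c=4) to (i=3, c=2): slope -1, span 2
hull edge (i=3, c=2) to (i=4, c=-2): slope -4, span 1
Factored form: p(x) = -2 ⊗ (x ⊕ (-8)) ⊗ (x ⊕ 1) ⊗ (x ⊕ 1) ⊗ (x ⊕ 4)
Answer: roots = -8 (mult 1), 1 (mult 2), 4 (mult 1)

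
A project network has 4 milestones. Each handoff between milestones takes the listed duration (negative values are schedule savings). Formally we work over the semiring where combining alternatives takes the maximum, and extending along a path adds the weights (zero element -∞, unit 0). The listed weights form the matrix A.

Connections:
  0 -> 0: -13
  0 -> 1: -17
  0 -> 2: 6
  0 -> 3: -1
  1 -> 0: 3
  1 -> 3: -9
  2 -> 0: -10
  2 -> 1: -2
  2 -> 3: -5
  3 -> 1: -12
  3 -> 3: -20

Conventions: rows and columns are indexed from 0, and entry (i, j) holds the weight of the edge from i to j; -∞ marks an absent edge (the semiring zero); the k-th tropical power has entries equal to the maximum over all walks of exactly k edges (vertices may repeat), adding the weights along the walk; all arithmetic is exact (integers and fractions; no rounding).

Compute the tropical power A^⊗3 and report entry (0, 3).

A^⊗2:
  [-4, 4, -7, 1]
  [-10, -14, 9, 2]
  [1, -17, -4, -11]
  [-9, -32, -∞, -21]
A^⊗3:
  [7, -9, 2, -5]
  [-1, 7, -4, 4]
  [-12, -6, 7, 0]
  [-22, -26, -3, -10]
Key observation: the optimum is the walk 0->2->0->3, with weight 6 + (-10) + (-1) = -5.
Optimal value attained by: walk 0->2->0->3.
Answer: (A^⊗3)[0][3] = -5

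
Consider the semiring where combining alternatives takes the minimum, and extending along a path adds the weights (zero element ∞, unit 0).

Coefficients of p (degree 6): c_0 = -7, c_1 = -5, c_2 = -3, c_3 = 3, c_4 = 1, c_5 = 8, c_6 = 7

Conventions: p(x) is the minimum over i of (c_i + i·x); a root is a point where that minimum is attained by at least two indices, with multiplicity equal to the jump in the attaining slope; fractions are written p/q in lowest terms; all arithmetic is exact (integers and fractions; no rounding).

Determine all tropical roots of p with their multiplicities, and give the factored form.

hull edge (i=0, c=-7) to (i=4, c=1): slope 2, span 4
hull edge (i=4, c=1) to (i=6, c=7): slope 3, span 2
Factored form: p(x) = 7 ⊗ (x ⊕ (-3)) ⊗ (x ⊕ (-3)) ⊗ (x ⊕ (-2)) ⊗ (x ⊕ (-2)) ⊗ (x ⊕ (-2)) ⊗ (x ⊕ (-2))
Answer: roots = -3 (mult 2), -2 (mult 4)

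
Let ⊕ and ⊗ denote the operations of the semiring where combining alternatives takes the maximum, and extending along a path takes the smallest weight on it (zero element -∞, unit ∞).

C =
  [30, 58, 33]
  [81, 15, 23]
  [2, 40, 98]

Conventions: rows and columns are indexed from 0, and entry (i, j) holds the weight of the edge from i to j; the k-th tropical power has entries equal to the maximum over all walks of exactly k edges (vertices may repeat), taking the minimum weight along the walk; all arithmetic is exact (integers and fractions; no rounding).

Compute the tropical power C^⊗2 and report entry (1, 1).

C^⊗2:
  [58, 33, 33]
  [30, 58, 33]
  [40, 40, 98]
Key observation: the optimum is the walk 1->0->1, with weight 81 min 58 = 58.
Optimal value attained by: walk 1->0->1.
Answer: (C^⊗2)[1][1] = 58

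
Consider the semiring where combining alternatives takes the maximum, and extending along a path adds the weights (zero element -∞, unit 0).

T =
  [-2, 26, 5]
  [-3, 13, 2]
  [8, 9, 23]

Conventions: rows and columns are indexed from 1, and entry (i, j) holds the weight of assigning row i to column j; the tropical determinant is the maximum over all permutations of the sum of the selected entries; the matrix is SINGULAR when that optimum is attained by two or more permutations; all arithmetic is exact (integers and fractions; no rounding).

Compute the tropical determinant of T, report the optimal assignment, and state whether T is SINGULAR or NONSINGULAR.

σ = (1, 2, 3): (-2) + 13 + 23 = 34
σ = (1, 3, 2): (-2) + 2 + 9 = 9
σ = (2, 1, 3): 26 + (-3) + 23 = 46
σ = (2, 3, 1): 26 + 2 + 8 = 36
σ = (3, 1, 2): 5 + (-3) + 9 = 11
σ = (3, 2, 1): 5 + 13 + 8 = 26
Optimal value attained by: σ = (2, 1, 3).
Answer: det⊕(T) = 46; verdict: NONSINGULAR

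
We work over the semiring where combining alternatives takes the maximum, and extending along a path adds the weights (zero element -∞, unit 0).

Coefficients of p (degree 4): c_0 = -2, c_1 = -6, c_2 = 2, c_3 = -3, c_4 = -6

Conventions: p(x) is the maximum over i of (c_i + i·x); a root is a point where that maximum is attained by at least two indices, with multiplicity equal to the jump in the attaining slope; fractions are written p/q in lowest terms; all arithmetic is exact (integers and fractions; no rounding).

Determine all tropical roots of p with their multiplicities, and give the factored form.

hull edge (i=0, c=-2) to (i=2, c=2): slope 2, span 2
hull edge (i=2, c=2) to (i=4, c=-6): slope -4, span 2
Factored form: p(x) = -6 ⊗ (x ⊕ (-2)) ⊗ (x ⊕ (-2)) ⊗ (x ⊕ 4) ⊗ (x ⊕ 4)
Answer: roots = -2 (mult 2), 4 (mult 2)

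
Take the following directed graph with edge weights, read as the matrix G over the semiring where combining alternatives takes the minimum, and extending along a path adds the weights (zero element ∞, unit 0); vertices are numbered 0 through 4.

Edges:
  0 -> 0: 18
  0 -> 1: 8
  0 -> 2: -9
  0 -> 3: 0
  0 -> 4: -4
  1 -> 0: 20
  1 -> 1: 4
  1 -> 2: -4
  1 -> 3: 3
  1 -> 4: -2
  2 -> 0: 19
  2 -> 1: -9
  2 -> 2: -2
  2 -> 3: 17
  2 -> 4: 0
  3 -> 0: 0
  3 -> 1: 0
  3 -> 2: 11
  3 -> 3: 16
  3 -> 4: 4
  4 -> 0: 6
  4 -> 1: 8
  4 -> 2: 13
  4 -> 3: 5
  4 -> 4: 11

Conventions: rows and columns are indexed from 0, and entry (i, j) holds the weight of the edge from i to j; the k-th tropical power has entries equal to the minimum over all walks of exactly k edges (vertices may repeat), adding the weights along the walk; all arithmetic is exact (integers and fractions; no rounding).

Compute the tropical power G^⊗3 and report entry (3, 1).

G^⊗2:
  [0, -18, -11, 1, -9]
  [3, -13, -6, 3, -4]
  [6, -11, -13, -6, -11]
  [10, 2, -9, 0, -4]
  [5, 4, -3, 6, 2]
G^⊗3:
  [-3, -20, -22, -15, -20]
  [2, -15, -17, -10, -15]
  [-6, -22, -15, -8, -13]
  [0, -18, -11, 1, -9]
  [6, -12, -5, 5, -3]
Key observation: the optimum is the walk 3->0->2->1, with weight 0 + (-9) + (-9) = -18.
Optimal value attained by: walk 3->0->2->1.
Answer: (G^⊗3)[3][1] = -18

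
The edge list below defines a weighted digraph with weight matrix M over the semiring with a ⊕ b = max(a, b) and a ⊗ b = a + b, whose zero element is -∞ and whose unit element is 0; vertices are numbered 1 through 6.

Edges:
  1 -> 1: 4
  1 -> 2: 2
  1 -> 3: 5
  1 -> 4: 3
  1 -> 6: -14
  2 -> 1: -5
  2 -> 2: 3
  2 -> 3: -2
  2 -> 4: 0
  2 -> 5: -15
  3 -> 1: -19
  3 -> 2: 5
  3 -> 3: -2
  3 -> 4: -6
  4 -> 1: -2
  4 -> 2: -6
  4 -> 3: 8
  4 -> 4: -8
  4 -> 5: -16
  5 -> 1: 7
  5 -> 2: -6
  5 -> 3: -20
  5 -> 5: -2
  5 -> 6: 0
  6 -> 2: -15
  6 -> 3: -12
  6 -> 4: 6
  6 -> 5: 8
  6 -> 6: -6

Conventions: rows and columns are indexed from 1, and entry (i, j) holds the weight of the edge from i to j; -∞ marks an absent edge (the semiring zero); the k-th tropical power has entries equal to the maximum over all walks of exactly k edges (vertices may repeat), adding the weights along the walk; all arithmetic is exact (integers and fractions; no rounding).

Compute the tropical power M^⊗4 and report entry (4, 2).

M^⊗2:
  [8, 10, 11, 7, -6, -10]
  [-1, 6, 8, 3, -12, -15]
  [0, 8, 3, 5, -10, -33]
  [2, 13, 6, 2, -18, -16]
  [11, 9, 12, 10, 8, -2]
  [15, 2, 14, 0, 6, 8]
M^⊗3:
  [12, 16, 15, 11, -2, -6]
  [3, 13, 11, 6, -7, -12]
  [4, 11, 13, 8, -7, -10]
  [8, 16, 11, 13, -2, -12]
  [15, 17, 18, 14, 6, 8]
  [19, 19, 20, 18, 16, 6]
M^⊗4:
  [16, 20, 19, 16, 2, -2]
  [8, 16, 14, 13, -2, -7]
  [8, 18, 16, 11, -2, -7]
  [12, 19, 21, 16, 1, -2]
  [19, 23, 22, 18, 16, 6]
  [23, 25, 26, 22, 14, 16]
Key observation: the optimum is the walk 4->3->2->2->2, with weight 8 + 5 + 3 + 3 = 19.
Optimal value attained by: walk 4->3->2->2->2.
Answer: (M^⊗4)[4][2] = 19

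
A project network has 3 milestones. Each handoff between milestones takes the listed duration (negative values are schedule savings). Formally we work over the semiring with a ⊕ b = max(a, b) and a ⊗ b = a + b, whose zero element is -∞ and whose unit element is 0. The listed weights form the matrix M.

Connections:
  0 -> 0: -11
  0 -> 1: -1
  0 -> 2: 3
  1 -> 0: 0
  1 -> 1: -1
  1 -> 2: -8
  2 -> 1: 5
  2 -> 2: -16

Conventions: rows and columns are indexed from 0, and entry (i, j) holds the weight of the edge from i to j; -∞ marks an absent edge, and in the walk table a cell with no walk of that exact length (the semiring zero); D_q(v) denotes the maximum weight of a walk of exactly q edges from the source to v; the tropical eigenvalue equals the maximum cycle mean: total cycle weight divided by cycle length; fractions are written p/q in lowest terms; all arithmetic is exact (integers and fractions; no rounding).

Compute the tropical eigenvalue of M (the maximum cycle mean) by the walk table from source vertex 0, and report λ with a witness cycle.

q=0: [0, -∞, -∞]
q=1: [-11, -1, 3]
q=2: [-1, 8, -8]
q=3: [8, 7, 2]
Optimal cycle mean attained by: cycle 0->2->1->0, total 3 + 5 + 0, length 3.
Answer: λ = 8/3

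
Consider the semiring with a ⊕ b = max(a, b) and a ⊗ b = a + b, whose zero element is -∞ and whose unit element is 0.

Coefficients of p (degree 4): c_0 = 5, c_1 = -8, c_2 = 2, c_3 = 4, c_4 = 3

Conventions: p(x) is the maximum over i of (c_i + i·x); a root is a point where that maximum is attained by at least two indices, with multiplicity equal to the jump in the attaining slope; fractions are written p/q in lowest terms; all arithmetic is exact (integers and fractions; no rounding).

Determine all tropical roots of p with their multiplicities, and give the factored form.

hull edge (i=0, c=5) to (i=3, c=4): slope -1/3, span 3
hull edge (i=3, c=4) to (i=4, c=3): slope -1, span 1
Factored form: p(x) = 3 ⊗ (x ⊕ 1/3) ⊗ (x ⊕ 1/3) ⊗ (x ⊕ 1/3) ⊗ (x ⊕ 1)
Answer: roots = 1/3 (mult 3), 1 (mult 1)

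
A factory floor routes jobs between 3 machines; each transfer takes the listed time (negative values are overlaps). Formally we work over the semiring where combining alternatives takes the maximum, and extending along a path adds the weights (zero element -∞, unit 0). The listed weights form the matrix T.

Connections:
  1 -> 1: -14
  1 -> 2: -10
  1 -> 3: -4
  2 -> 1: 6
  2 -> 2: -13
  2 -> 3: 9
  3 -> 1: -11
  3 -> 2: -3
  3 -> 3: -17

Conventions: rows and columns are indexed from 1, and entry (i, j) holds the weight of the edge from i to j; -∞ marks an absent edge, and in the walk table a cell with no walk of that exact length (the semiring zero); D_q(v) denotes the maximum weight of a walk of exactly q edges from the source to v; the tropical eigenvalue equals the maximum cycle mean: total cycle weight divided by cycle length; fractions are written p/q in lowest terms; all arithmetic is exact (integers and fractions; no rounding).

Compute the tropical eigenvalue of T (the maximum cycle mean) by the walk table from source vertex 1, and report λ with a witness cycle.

q=0: [0, -∞, -∞]
q=1: [-14, -10, -4]
q=2: [-4, -7, -1]
q=3: [-1, -4, 2]
Optimal cycle mean attained by: cycle 2->3->2, total 9 + (-3), length 2.
Answer: λ = 3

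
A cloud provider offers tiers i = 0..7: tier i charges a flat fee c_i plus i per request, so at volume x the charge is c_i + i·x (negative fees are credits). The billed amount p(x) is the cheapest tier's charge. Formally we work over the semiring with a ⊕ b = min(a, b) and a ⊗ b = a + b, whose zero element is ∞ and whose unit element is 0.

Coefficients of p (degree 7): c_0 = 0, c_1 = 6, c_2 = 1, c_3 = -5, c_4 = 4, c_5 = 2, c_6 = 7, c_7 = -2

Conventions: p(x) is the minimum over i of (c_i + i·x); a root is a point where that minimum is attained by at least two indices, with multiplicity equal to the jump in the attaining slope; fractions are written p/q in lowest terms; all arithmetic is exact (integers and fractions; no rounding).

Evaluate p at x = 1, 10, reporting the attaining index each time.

p(1) = min(0+0·1=0, 6+1·1=7, 1+2·1=3, -5+3·1=-2, 4+4·1=8, 2+5·1=7, 7+6·1=13, -2+7·1=5) = -2 (attained by i=3)
p(10) = min(0+0·10=0, 6+1·10=16, 1+2·10=21, -5+3·10=25, 4+4·10=44, 2+5·10=52, 7+6·10=67, -2+7·10=68) = 0 (attained by i=0)
Answer: p(1) = -2; p(10) = 0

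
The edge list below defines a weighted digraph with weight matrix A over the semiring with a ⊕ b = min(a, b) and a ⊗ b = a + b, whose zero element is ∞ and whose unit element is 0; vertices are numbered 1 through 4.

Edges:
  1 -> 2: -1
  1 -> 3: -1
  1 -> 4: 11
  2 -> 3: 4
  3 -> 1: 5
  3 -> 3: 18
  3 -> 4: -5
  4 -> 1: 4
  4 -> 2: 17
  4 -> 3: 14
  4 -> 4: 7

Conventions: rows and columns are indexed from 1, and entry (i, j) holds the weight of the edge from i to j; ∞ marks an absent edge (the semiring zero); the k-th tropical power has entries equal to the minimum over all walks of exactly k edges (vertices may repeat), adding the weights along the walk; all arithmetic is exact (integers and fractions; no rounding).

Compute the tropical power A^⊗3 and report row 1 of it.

A^⊗2:
  [4, 28, 3, -6]
  [9, ∞, 22, -1]
  [-1, 4, 4, 2]
  [11, 3, 3, 9]
A^⊗3:
  [-2, 3, 3, -2]
  [3, 8, 8, 6]
  [6, -2, -2, -1]
  [8, 10, 7, -2]
Answer: row 1 of A^⊗3 = [-2, 3, 3, -2]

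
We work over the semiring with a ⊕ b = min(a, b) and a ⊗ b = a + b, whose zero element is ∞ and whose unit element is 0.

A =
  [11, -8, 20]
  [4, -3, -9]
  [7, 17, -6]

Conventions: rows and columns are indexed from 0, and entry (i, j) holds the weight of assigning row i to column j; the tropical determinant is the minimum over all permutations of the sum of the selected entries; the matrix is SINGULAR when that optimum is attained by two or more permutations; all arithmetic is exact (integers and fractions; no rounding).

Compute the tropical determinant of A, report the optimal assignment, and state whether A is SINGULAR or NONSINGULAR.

σ = (0, 1, 2): 11 + (-3) + (-6) = 2
σ = (0, 2, 1): 11 + (-9) + 17 = 19
σ = (1, 0, 2): (-8) + 4 + (-6) = -10
σ = (1, 2, 0): (-8) + (-9) + 7 = -10
σ = (2, 0, 1): 20 + 4 + 17 = 41
σ = (2, 1, 0): 20 + (-3) + 7 = 24
Optimal value attained by: σ = (1, 0, 2).
Answer: det⊕(A) = -10; verdict: SINGULAR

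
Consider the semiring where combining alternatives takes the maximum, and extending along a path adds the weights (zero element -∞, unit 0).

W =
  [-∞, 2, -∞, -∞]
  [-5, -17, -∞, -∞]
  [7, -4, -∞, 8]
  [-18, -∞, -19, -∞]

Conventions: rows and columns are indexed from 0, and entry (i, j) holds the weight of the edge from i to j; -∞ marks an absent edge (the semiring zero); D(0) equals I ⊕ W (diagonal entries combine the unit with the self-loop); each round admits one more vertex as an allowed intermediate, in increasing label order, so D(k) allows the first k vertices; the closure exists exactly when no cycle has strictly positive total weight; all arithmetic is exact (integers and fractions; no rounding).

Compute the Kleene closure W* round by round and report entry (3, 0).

D(0):
  [0, 2, -∞, -∞]
  [-5, 0, -∞, -∞]
  [7, -4, 0, 8]
  [-18, -∞, -19, 0]
D(1):
  [0, 2, -∞, -∞]
  [-5, 0, -∞, -∞]
  [7, 9, 0, 8]
  [-18, -16, -19, 0]
D(2):
  [0, 2, -∞, -∞]
  [-5, 0, -∞, -∞]
  [7, 9, 0, 8]
  [-18, -16, -19, 0]
D(3):
  [0, 2, -∞, -∞]
  [-5, 0, -∞, -∞]
  [7, 9, 0, 8]
  [-12, -10, -19, 0]
D(4):
  [0, 2, -∞, -∞]
  [-5, 0, -∞, -∞]
  [7, 9, 0, 8]
  [-12, -10, -19, 0]
Answer: W*[3][0] = -12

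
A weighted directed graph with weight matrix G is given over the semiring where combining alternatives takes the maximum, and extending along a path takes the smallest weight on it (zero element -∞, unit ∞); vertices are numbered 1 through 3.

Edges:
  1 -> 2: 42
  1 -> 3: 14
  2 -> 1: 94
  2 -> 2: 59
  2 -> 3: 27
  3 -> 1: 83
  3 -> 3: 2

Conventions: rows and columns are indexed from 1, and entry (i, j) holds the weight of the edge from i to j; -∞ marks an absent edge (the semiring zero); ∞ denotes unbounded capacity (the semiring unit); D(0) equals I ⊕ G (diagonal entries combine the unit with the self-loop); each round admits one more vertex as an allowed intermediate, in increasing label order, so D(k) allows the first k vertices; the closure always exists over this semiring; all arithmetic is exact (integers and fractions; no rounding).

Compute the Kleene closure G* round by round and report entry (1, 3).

D(0):
  [∞, 42, 14]
  [94, ∞, 27]
  [83, -∞, ∞]
D(1):
  [∞, 42, 14]
  [94, ∞, 27]
  [83, 42, ∞]
D(2):
  [∞, 42, 27]
  [94, ∞, 27]
  [83, 42, ∞]
D(3):
  [∞, 42, 27]
  [94, ∞, 27]
  [83, 42, ∞]
Answer: G*[1][3] = 27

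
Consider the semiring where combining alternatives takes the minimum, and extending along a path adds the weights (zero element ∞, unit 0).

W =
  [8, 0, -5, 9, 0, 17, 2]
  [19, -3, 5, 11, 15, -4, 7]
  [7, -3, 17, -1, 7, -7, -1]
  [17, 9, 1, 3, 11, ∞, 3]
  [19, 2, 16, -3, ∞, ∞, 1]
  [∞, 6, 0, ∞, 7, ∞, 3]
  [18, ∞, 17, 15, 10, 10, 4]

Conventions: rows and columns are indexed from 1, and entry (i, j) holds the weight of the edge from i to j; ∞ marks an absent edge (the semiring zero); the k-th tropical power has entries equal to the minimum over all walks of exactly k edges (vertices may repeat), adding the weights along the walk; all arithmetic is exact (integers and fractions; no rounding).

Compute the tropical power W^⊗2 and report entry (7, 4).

W^⊗2:
  [2, -8, 3, -6, 2, -12, -6]
  [12, -6, -4, 4, 3, -7, -1]
  [15, -6, -7, 2, 0, -7, -4]
  [8, -2, 4, 0, 8, -6, 0]
  [14, -1, -2, 0, 8, -2, 0]
  [7, -3, 11, -1, 7, -7, -1]
  [22, 12, 10, 7, 14, 10, 8]
Key observation: the optimum is the walk 7->5->4, with weight 10 + (-3) = 7.
Optimal value attained by: walk 7->5->4.
Answer: (W^⊗2)[7][4] = 7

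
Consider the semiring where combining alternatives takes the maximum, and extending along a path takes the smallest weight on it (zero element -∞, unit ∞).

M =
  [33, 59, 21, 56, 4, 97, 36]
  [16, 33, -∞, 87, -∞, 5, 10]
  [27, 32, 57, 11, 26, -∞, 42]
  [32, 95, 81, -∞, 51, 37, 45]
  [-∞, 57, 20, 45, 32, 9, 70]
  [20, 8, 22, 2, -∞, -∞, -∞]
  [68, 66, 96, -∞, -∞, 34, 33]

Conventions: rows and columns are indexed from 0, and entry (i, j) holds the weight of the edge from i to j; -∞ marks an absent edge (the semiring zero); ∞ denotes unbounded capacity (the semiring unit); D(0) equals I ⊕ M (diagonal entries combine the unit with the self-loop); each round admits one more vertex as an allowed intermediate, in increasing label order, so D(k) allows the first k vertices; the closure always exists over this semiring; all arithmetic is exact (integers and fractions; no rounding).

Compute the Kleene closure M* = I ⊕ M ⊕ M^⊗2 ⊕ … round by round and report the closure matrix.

D(0):
  [∞, 59, 21, 56, 4, 97, 36]
  [16, ∞, -∞, 87, -∞, 5, 10]
  [27, 32, ∞, 11, 26, -∞, 42]
  [32, 95, 81, ∞, 51, 37, 45]
  [-∞, 57, 20, 45, ∞, 9, 70]
  [20, 8, 22, 2, -∞, ∞, -∞]
  [68, 66, 96, -∞, -∞, 34, ∞]
D(1):
  [∞, 59, 21, 56, 4, 97, 36]
  [16, ∞, 16, 87, 4, 16, 16]
  [27, 32, ∞, 27, 26, 27, 42]
  [32, 95, 81, ∞, 51, 37, 45]
  [-∞, 57, 20, 45, ∞, 9, 70]
  [20, 20, 22, 20, 4, ∞, 20]
  [68, 66, 96, 56, 4, 68, ∞]
D(2):
  [∞, 59, 21, 59, 4, 97, 36]
  [16, ∞, 16, 87, 4, 16, 16]
  [27, 32, ∞, 32, 26, 27, 42]
  [32, 95, 81, ∞, 51, 37, 45]
  [16, 57, 20, 57, ∞, 16, 70]
  [20, 20, 22, 20, 4, ∞, 20]
  [68, 66, 96, 66, 4, 68, ∞]
D(3):
  [∞, 59, 21, 59, 21, 97, 36]
  [16, ∞, 16, 87, 16, 16, 16]
  [27, 32, ∞, 32, 26, 27, 42]
  [32, 95, 81, ∞, 51, 37, 45]
  [20, 57, 20, 57, ∞, 20, 70]
  [22, 22, 22, 22, 22, ∞, 22]
  [68, 66, 96, 66, 26, 68, ∞]
D(4):
  [∞, 59, 59, 59, 51, 97, 45]
  [32, ∞, 81, 87, 51, 37, 45]
  [32, 32, ∞, 32, 32, 32, 42]
  [32, 95, 81, ∞, 51, 37, 45]
  [32, 57, 57, 57, ∞, 37, 70]
  [22, 22, 22, 22, 22, ∞, 22]
  [68, 66, 96, 66, 51, 68, ∞]
D(5):
  [∞, 59, 59, 59, 51, 97, 51]
  [32, ∞, 81, 87, 51, 37, 51]
  [32, 32, ∞, 32, 32, 32, 42]
  [32, 95, 81, ∞, 51, 37, 51]
  [32, 57, 57, 57, ∞, 37, 70]
  [22, 22, 22, 22, 22, ∞, 22]
  [68, 66, 96, 66, 51, 68, ∞]
D(6):
  [∞, 59, 59, 59, 51, 97, 51]
  [32, ∞, 81, 87, 51, 37, 51]
  [32, 32, ∞, 32, 32, 32, 42]
  [32, 95, 81, ∞, 51, 37, 51]
  [32, 57, 57, 57, ∞, 37, 70]
  [22, 22, 22, 22, 22, ∞, 22]
  [68, 66, 96, 66, 51, 68, ∞]
D(7):
  [∞, 59, 59, 59, 51, 97, 51]
  [51, ∞, 81, 87, 51, 51, 51]
  [42, 42, ∞, 42, 42, 42, 42]
  [51, 95, 81, ∞, 51, 51, 51]
  [68, 66, 70, 66, ∞, 68, 70]
  [22, 22, 22, 22, 22, ∞, 22]
  [68, 66, 96, 66, 51, 68, ∞]
Answer: M* = [[∞, 59, 59, 59, 51, 97, 51], [51, ∞, 81, 87, 51, 51, 51], [42, 42, ∞, 42, 42, 42, 42], [51, 95, 81, ∞, 51, 51, 51], [68, 66, 70, 66, ∞, 68, 70], [22, 22, 22, 22, 22, ∞, 22], [68, 66, 96, 66, 51, 68, ∞]]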